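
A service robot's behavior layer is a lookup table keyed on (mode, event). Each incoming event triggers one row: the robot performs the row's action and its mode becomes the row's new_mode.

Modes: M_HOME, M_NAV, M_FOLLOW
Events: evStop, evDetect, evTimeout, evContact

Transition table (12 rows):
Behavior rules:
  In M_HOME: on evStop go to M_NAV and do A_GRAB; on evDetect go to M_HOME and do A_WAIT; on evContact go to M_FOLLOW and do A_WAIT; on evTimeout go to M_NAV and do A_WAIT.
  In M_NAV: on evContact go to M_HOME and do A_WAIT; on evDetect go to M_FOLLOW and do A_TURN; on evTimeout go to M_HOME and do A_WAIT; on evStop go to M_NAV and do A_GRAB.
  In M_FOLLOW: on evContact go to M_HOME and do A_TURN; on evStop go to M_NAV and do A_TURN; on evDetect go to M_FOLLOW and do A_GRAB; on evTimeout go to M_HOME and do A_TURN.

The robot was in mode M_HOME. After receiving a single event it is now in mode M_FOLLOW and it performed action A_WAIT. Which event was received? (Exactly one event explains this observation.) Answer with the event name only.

evContact

try evStop: (M_HOME, evStop) → (M_NAV, A_GRAB)
try evDetect: (M_HOME, evDetect) → (M_HOME, A_WAIT)
try evTimeout: (M_HOME, evTimeout) → (M_NAV, A_WAIT)
try evContact: (M_HOME, evContact) → (M_FOLLOW, A_WAIT)  ← matches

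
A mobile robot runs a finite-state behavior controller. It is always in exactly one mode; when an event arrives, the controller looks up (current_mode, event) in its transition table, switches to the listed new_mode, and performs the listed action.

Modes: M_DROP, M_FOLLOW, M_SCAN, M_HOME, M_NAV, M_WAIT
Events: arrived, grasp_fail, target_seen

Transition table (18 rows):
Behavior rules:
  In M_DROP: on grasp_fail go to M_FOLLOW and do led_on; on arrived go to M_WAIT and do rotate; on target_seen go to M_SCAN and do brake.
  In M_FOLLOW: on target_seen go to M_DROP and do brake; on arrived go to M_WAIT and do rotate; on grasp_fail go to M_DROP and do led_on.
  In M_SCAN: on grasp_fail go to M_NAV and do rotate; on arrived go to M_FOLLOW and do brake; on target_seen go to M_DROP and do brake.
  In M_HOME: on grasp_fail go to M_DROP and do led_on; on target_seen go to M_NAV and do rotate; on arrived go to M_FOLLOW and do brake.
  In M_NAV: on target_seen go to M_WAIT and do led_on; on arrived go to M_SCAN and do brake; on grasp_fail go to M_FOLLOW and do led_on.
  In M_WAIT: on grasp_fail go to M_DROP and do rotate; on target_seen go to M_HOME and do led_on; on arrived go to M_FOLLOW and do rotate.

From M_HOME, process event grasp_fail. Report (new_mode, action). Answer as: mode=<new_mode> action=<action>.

mode=M_DROP action=led_on

current mode = M_HOME; filter table to that mode:
  (M_HOME, grasp_fail) → (M_DROP, led_on)  ← event matches
  (M_HOME, target_seen) → (M_NAV, rotate)
  (M_HOME, arrived) → (M_FOLLOW, brake)
event = grasp_fail selects (M_DROP, led_on)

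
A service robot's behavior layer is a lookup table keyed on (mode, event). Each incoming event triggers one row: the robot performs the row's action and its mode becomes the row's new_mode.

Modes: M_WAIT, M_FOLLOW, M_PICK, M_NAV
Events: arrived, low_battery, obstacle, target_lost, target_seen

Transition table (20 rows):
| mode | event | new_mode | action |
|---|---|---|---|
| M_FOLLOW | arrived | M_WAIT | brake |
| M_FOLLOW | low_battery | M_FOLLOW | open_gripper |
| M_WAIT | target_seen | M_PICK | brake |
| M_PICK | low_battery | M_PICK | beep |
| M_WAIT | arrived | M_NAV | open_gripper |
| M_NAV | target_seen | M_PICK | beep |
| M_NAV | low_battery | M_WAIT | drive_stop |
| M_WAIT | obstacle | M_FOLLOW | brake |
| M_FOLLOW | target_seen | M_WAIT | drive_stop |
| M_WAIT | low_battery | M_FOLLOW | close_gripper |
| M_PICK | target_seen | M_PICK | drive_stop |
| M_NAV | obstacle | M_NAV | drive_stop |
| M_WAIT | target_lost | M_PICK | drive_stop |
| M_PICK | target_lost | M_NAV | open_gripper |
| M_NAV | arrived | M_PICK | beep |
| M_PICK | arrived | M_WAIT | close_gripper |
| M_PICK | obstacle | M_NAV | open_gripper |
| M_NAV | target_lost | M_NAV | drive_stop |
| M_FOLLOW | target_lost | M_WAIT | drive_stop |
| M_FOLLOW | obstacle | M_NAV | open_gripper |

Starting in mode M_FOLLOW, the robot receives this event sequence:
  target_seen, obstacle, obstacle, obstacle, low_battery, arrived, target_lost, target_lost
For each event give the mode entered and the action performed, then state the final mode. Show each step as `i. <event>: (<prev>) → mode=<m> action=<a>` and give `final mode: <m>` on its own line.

final mode: M_NAV

1. target_seen: (M_FOLLOW) → mode=M_WAIT action=drive_stop
2. obstacle: (M_WAIT) → mode=M_FOLLOW action=brake
3. obstacle: (M_FOLLOW) → mode=M_NAV action=open_gripper
4. obstacle: (M_NAV) → mode=M_NAV action=drive_stop
5. low_battery: (M_NAV) → mode=M_WAIT action=drive_stop
6. arrived: (M_WAIT) → mode=M_NAV action=open_gripper
7. target_lost: (M_NAV) → mode=M_NAV action=drive_stop
8. target_lost: (M_NAV) → mode=M_NAV action=drive_stop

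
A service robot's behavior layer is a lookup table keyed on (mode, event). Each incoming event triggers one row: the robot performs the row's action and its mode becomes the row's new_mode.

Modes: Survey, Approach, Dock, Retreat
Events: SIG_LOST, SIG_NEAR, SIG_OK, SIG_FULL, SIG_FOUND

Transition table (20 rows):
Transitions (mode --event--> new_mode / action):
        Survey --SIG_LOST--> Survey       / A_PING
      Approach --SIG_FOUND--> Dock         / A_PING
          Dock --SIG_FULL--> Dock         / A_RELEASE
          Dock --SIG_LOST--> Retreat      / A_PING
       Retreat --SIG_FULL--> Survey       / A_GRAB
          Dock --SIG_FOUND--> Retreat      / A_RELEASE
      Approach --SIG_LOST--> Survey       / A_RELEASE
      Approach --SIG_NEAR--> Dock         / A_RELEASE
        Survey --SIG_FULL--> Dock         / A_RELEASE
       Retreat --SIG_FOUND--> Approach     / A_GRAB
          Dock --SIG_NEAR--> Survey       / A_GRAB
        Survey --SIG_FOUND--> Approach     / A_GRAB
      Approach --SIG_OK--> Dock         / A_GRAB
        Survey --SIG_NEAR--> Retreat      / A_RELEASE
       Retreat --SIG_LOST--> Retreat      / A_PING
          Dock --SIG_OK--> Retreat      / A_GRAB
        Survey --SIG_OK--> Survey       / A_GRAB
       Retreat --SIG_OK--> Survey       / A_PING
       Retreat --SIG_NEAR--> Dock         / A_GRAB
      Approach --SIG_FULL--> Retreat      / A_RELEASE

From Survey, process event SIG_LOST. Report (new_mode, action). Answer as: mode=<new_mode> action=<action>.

current mode = Survey; filter table to that mode:
  (Survey, SIG_LOST) → (Survey, A_PING)  ← event matches
  (Survey, SIG_FULL) → (Dock, A_RELEASE)
  (Survey, SIG_FOUND) → (Approach, A_GRAB)
  (Survey, SIG_NEAR) → (Retreat, A_RELEASE)
  (Survey, SIG_OK) → (Survey, A_GRAB)
event = SIG_LOST selects (Survey, A_PING)

mode=Survey action=A_PING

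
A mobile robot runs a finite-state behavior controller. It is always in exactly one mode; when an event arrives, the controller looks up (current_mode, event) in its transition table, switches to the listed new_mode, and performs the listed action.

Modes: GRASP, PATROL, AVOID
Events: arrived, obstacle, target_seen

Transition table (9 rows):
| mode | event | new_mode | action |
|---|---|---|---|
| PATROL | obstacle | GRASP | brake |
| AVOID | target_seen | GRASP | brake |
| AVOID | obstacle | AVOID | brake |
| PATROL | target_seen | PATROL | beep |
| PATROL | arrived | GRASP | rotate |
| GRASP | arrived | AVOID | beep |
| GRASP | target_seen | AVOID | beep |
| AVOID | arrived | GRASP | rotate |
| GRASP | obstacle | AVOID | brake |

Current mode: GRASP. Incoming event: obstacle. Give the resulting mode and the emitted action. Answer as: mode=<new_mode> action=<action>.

current mode = GRASP; filter table to that mode:
  (GRASP, arrived) → (AVOID, beep)
  (GRASP, target_seen) → (AVOID, beep)
  (GRASP, obstacle) → (AVOID, brake)  ← event matches
event = obstacle selects (AVOID, brake)

mode=AVOID action=brake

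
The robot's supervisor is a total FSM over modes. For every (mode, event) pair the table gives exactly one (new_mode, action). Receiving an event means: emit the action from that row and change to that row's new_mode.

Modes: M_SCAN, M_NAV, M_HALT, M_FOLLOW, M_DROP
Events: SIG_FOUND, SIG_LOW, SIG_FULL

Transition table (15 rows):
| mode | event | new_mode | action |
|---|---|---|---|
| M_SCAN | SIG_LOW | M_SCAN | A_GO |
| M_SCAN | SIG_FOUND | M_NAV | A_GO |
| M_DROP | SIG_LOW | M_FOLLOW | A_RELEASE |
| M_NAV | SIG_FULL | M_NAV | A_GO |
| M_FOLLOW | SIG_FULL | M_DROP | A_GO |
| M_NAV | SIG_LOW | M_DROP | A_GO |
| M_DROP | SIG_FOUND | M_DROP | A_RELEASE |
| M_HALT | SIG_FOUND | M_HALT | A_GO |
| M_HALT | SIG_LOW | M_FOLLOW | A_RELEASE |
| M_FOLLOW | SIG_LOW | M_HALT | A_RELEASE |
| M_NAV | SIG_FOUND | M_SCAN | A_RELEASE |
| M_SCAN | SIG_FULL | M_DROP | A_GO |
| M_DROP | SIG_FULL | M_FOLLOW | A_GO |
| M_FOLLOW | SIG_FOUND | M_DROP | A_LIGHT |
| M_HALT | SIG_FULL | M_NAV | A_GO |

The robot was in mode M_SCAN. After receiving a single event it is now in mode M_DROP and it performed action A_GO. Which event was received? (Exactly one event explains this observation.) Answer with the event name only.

try SIG_FOUND: (M_SCAN, SIG_FOUND) → (M_NAV, A_GO)
try SIG_LOW: (M_SCAN, SIG_LOW) → (M_SCAN, A_GO)
try SIG_FULL: (M_SCAN, SIG_FULL) → (M_DROP, A_GO)  ← matches

SIG_FULL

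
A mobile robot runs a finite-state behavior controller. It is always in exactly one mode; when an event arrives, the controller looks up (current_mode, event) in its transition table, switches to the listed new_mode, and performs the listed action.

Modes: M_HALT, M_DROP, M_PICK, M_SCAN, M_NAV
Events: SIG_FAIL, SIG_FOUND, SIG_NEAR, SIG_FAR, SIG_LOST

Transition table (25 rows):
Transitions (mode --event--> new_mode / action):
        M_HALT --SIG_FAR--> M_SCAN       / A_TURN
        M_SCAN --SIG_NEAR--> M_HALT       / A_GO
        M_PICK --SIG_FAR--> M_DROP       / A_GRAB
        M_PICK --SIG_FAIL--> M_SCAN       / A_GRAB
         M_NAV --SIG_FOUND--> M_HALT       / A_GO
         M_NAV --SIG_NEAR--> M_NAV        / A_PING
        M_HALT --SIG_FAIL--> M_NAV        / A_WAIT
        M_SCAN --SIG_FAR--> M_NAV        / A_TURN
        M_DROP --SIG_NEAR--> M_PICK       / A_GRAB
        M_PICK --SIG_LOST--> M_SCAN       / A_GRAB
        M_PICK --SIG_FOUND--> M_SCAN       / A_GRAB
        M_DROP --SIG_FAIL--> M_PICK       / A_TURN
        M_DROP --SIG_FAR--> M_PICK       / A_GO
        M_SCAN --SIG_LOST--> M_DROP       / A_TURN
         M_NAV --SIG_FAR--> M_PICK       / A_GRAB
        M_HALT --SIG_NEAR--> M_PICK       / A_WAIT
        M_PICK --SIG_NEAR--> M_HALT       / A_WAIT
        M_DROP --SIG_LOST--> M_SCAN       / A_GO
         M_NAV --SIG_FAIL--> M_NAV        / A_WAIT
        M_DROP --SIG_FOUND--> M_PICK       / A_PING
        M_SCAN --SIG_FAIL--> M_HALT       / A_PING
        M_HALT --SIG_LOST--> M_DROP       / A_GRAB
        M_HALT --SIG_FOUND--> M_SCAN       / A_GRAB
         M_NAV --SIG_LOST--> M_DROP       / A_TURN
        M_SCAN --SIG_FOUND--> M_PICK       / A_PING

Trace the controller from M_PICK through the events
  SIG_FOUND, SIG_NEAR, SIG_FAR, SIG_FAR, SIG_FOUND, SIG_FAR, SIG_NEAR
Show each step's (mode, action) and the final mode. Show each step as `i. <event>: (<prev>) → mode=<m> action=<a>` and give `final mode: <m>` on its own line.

final mode: M_HALT

1. SIG_FOUND: (M_PICK) → mode=M_SCAN action=A_GRAB
2. SIG_NEAR: (M_SCAN) → mode=M_HALT action=A_GO
3. SIG_FAR: (M_HALT) → mode=M_SCAN action=A_TURN
4. SIG_FAR: (M_SCAN) → mode=M_NAV action=A_TURN
5. SIG_FOUND: (M_NAV) → mode=M_HALT action=A_GO
6. SIG_FAR: (M_HALT) → mode=M_SCAN action=A_TURN
7. SIG_NEAR: (M_SCAN) → mode=M_HALT action=A_GO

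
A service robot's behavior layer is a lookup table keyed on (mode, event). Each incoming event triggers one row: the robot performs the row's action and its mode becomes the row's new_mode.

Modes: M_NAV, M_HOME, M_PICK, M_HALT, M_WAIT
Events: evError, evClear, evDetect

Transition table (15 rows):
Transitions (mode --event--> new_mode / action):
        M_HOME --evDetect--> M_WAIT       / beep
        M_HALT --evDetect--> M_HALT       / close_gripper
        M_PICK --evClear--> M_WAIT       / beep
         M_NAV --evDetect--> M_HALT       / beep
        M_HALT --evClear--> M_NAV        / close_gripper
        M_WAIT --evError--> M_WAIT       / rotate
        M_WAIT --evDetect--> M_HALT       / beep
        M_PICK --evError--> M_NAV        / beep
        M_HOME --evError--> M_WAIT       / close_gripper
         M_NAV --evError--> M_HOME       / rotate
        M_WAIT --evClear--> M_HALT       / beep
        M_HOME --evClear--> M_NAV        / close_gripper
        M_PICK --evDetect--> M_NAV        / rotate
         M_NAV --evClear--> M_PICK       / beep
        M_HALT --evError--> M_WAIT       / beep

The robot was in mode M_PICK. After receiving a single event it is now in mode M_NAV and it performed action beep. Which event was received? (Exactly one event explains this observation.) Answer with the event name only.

evError

try evError: (M_PICK, evError) → (M_NAV, beep)  ← matches
try evClear: (M_PICK, evClear) → (M_WAIT, beep)
try evDetect: (M_PICK, evDetect) → (M_NAV, rotate)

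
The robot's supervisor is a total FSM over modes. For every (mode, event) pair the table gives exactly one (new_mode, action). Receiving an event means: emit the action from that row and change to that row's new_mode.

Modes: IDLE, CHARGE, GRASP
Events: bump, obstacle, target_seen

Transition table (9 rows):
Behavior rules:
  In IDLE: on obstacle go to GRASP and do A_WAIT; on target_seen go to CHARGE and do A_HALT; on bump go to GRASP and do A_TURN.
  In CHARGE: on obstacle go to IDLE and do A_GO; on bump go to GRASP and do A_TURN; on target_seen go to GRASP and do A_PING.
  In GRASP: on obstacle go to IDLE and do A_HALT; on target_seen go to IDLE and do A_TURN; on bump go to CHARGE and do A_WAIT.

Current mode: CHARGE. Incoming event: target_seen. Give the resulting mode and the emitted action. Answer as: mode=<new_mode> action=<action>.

current mode = CHARGE; filter table to that mode:
  (CHARGE, obstacle) → (IDLE, A_GO)
  (CHARGE, bump) → (GRASP, A_TURN)
  (CHARGE, target_seen) → (GRASP, A_PING)  ← event matches
event = target_seen selects (GRASP, A_PING)

mode=GRASP action=A_PING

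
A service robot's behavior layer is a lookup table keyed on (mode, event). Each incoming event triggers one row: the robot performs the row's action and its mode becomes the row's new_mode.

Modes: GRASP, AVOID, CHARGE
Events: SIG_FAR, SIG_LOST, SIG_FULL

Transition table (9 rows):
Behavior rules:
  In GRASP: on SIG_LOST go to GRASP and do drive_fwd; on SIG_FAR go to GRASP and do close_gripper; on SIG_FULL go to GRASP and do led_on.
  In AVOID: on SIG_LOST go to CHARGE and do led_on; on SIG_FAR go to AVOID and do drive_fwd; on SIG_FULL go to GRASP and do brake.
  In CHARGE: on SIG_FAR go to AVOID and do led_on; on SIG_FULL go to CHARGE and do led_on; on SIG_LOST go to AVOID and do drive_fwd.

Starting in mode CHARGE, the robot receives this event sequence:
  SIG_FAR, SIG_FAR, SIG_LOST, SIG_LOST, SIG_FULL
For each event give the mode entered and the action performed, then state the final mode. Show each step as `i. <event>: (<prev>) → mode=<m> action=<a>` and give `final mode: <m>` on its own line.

1. SIG_FAR: (CHARGE) → mode=AVOID action=led_on
2. SIG_FAR: (AVOID) → mode=AVOID action=drive_fwd
3. SIG_LOST: (AVOID) → mode=CHARGE action=led_on
4. SIG_LOST: (CHARGE) → mode=AVOID action=drive_fwd
5. SIG_FULL: (AVOID) → mode=GRASP action=brake

final mode: GRASP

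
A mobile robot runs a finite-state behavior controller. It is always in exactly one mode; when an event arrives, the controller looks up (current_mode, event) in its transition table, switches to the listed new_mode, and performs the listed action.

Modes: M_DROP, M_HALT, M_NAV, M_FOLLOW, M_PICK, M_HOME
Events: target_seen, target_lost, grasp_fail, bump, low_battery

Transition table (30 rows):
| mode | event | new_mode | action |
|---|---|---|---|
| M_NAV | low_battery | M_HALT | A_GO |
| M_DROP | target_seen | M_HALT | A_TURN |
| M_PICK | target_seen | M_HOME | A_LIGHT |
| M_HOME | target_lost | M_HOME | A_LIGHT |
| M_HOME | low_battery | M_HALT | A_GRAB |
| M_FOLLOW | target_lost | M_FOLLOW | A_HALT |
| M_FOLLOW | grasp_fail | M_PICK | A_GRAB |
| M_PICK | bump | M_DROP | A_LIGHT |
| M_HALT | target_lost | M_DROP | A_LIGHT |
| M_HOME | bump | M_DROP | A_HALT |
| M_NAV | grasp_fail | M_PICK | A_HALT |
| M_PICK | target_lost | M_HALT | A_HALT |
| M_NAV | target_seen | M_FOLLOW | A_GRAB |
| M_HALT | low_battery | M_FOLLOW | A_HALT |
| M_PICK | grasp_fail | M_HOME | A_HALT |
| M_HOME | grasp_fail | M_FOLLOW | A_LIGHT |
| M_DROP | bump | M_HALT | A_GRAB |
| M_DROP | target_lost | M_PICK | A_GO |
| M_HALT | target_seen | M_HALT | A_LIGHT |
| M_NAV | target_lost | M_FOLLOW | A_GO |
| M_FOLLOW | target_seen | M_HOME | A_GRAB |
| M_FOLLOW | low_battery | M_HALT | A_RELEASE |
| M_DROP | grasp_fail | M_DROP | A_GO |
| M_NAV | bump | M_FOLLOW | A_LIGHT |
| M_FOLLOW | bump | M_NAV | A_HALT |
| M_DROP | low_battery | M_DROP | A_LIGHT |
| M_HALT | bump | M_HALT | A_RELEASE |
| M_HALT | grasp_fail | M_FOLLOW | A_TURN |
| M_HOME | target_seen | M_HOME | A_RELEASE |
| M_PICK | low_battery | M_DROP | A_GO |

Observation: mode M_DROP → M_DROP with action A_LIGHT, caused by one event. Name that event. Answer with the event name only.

low_battery

try target_seen: (M_DROP, target_seen) → (M_HALT, A_TURN)
try target_lost: (M_DROP, target_lost) → (M_PICK, A_GO)
try grasp_fail: (M_DROP, grasp_fail) → (M_DROP, A_GO)
try bump: (M_DROP, bump) → (M_HALT, A_GRAB)
try low_battery: (M_DROP, low_battery) → (M_DROP, A_LIGHT)  ← matches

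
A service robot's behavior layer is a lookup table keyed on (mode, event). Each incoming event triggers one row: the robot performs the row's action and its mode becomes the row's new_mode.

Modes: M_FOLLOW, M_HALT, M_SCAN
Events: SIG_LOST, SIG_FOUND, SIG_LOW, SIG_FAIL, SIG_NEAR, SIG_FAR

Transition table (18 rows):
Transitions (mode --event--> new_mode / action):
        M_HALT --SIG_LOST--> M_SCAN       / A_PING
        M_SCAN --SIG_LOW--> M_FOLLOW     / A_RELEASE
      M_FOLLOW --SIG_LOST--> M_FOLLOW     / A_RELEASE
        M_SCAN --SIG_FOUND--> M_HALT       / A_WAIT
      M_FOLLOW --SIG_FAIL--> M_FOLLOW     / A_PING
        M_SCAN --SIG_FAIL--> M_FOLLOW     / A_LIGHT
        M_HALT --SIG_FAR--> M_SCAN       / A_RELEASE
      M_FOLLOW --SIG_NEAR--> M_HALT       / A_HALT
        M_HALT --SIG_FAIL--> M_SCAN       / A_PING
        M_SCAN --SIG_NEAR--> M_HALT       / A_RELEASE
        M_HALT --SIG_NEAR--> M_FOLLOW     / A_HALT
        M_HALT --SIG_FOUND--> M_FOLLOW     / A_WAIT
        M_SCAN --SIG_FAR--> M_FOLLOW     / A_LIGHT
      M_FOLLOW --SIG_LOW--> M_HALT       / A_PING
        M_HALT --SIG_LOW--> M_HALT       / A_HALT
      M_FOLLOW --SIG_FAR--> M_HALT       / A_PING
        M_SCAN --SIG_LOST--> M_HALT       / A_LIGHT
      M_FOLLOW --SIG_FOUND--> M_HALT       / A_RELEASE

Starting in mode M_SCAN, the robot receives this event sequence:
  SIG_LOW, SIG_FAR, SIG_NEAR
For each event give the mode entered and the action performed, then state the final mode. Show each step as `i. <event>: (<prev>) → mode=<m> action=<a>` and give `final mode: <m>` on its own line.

1. SIG_LOW: (M_SCAN) → mode=M_FOLLOW action=A_RELEASE
2. SIG_FAR: (M_FOLLOW) → mode=M_HALT action=A_PING
3. SIG_NEAR: (M_HALT) → mode=M_FOLLOW action=A_HALT

final mode: M_FOLLOW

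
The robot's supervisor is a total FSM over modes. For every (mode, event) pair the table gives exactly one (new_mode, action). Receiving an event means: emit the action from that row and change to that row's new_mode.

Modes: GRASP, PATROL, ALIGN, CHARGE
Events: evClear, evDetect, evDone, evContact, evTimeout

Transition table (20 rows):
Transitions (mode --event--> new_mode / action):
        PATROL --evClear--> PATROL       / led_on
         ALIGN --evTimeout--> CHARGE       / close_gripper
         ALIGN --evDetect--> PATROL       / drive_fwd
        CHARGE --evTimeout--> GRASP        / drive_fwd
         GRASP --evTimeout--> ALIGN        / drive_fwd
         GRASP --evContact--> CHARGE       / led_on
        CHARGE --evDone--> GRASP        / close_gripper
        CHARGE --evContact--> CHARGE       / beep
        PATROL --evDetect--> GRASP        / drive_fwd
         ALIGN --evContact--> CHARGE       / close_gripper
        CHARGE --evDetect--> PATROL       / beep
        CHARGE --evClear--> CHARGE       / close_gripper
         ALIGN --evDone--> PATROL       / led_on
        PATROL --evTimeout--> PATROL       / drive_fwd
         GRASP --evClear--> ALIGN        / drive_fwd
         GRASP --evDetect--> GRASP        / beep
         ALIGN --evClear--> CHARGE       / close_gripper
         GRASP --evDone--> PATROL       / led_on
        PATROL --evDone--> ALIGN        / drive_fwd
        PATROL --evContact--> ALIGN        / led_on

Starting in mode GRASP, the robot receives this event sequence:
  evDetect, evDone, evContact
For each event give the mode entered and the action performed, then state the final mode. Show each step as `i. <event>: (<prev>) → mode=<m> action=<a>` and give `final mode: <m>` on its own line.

final mode: ALIGN

1. evDetect: (GRASP) → mode=GRASP action=beep
2. evDone: (GRASP) → mode=PATROL action=led_on
3. evContact: (PATROL) → mode=ALIGN action=led_on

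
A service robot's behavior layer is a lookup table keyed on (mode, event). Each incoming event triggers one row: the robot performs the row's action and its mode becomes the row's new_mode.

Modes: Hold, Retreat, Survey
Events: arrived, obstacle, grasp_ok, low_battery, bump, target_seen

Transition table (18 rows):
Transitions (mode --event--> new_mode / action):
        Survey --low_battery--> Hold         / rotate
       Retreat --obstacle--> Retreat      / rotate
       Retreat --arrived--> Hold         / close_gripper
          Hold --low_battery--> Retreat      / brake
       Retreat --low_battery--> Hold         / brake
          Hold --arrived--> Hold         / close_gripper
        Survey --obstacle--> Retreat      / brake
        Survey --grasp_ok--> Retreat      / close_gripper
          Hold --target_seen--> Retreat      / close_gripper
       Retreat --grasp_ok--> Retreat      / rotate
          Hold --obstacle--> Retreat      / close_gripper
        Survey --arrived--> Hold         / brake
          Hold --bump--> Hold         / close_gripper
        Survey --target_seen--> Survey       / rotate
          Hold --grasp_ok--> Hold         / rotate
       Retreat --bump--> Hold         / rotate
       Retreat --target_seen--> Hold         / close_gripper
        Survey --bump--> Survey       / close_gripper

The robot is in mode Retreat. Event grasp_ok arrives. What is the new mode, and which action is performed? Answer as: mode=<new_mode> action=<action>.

mode=Retreat action=rotate

current mode = Retreat; filter table to that mode:
  (Retreat, obstacle) → (Retreat, rotate)
  (Retreat, arrived) → (Hold, close_gripper)
  (Retreat, low_battery) → (Hold, brake)
  (Retreat, grasp_ok) → (Retreat, rotate)  ← event matches
  (Retreat, bump) → (Hold, rotate)
  (Retreat, target_seen) → (Hold, close_gripper)
event = grasp_ok selects (Retreat, rotate)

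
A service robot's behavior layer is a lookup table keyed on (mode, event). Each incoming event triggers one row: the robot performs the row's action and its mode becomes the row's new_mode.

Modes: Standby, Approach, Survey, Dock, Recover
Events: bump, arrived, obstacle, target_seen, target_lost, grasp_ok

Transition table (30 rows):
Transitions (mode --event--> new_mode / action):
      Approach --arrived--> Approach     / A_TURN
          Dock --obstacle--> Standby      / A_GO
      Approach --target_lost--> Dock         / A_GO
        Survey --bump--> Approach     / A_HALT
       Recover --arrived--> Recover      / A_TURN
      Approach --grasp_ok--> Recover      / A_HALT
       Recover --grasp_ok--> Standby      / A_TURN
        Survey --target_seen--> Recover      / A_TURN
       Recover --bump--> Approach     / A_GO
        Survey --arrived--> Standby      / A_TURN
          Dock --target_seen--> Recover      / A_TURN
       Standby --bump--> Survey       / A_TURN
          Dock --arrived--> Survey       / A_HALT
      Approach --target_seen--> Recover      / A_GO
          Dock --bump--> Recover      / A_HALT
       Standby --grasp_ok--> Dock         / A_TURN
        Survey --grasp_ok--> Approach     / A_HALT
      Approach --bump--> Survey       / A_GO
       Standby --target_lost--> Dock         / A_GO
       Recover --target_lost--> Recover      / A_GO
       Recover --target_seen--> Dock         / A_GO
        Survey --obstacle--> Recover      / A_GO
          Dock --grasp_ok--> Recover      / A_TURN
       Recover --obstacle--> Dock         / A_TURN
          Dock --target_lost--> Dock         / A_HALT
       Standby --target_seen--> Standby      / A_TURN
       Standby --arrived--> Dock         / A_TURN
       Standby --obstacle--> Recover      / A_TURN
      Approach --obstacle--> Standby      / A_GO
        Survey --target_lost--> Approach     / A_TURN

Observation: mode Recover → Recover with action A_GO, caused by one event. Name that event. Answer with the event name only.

target_lost

try bump: (Recover, bump) → (Approach, A_GO)
try arrived: (Recover, arrived) → (Recover, A_TURN)
try obstacle: (Recover, obstacle) → (Dock, A_TURN)
try target_seen: (Recover, target_seen) → (Dock, A_GO)
try target_lost: (Recover, target_lost) → (Recover, A_GO)  ← matches
try grasp_ok: (Recover, grasp_ok) → (Standby, A_TURN)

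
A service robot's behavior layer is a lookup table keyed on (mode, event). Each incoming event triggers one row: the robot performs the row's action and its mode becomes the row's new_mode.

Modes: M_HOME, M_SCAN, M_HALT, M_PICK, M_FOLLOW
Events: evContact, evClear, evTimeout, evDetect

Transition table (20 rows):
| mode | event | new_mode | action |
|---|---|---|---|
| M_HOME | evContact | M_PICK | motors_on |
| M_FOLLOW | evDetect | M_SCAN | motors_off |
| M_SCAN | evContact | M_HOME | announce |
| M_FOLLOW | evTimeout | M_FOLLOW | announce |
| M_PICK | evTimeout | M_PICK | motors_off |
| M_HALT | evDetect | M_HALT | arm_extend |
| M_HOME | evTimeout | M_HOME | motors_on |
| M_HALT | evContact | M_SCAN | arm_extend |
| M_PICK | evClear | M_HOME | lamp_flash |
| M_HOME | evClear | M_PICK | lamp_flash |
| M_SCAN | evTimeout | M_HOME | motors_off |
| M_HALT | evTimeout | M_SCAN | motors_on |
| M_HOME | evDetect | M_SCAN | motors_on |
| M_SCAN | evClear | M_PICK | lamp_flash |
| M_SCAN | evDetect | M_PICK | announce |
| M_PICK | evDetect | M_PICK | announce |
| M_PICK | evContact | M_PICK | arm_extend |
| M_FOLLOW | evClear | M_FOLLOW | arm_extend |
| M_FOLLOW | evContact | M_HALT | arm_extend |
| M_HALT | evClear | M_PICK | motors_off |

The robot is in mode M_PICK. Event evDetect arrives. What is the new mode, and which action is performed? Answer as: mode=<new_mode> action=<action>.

mode=M_PICK action=announce

current mode = M_PICK; filter table to that mode:
  (M_PICK, evTimeout) → (M_PICK, motors_off)
  (M_PICK, evClear) → (M_HOME, lamp_flash)
  (M_PICK, evDetect) → (M_PICK, announce)  ← event matches
  (M_PICK, evContact) → (M_PICK, arm_extend)
event = evDetect selects (M_PICK, announce)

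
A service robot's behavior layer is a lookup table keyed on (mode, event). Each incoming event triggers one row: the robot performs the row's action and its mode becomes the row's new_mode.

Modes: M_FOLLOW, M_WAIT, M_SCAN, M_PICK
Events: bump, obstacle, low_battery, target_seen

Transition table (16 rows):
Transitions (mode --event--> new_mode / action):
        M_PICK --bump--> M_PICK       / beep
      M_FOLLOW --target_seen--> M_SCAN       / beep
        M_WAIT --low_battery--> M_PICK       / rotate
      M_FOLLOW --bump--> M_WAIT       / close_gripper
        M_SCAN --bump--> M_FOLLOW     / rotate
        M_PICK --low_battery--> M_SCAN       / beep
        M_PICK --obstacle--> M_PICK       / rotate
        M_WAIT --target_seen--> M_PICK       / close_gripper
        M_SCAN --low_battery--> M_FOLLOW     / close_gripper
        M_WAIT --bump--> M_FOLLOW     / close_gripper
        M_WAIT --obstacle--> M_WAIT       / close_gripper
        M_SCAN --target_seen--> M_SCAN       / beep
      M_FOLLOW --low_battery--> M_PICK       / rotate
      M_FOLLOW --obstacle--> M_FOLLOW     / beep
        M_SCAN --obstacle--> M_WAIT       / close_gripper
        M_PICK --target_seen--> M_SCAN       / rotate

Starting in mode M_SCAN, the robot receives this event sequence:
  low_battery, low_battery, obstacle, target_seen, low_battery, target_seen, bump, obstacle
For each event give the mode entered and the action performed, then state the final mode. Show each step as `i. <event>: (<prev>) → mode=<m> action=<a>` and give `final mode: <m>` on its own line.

1. low_battery: (M_SCAN) → mode=M_FOLLOW action=close_gripper
2. low_battery: (M_FOLLOW) → mode=M_PICK action=rotate
3. obstacle: (M_PICK) → mode=M_PICK action=rotate
4. target_seen: (M_PICK) → mode=M_SCAN action=rotate
5. low_battery: (M_SCAN) → mode=M_FOLLOW action=close_gripper
6. target_seen: (M_FOLLOW) → mode=M_SCAN action=beep
7. bump: (M_SCAN) → mode=M_FOLLOW action=rotate
8. obstacle: (M_FOLLOW) → mode=M_FOLLOW action=beep

final mode: M_FOLLOW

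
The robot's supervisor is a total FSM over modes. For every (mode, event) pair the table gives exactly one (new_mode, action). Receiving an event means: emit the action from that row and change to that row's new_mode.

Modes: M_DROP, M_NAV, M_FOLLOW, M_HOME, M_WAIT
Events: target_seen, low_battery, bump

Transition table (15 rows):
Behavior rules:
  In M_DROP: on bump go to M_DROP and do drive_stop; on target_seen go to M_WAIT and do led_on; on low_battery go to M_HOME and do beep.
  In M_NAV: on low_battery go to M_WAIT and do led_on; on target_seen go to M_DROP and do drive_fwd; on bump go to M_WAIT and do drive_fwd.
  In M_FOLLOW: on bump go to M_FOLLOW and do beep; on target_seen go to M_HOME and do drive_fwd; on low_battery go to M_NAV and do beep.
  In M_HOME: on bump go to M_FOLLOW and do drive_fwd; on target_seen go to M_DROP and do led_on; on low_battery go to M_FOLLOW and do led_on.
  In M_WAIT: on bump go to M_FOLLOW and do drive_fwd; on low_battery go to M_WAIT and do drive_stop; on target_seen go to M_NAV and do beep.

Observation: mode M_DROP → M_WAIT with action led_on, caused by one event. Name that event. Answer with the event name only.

try target_seen: (M_DROP, target_seen) → (M_WAIT, led_on)  ← matches
try low_battery: (M_DROP, low_battery) → (M_HOME, beep)
try bump: (M_DROP, bump) → (M_DROP, drive_stop)

target_seen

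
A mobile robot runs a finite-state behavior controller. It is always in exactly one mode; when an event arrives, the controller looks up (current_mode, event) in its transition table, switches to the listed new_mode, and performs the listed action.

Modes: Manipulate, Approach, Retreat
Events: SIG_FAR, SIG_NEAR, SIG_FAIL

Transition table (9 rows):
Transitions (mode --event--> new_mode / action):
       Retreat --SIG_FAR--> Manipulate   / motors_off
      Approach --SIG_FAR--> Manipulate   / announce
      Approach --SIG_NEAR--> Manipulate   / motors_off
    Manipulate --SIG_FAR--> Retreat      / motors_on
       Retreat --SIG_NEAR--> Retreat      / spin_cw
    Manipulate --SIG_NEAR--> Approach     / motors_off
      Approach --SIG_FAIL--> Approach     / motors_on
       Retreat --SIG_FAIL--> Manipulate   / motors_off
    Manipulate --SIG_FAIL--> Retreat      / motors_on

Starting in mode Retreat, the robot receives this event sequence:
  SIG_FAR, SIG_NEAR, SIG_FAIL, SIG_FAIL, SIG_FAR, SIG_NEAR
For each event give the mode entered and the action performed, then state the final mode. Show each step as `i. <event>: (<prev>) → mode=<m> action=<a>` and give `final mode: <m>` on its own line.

1. SIG_FAR: (Retreat) → mode=Manipulate action=motors_off
2. SIG_NEAR: (Manipulate) → mode=Approach action=motors_off
3. SIG_FAIL: (Approach) → mode=Approach action=motors_on
4. SIG_FAIL: (Approach) → mode=Approach action=motors_on
5. SIG_FAR: (Approach) → mode=Manipulate action=announce
6. SIG_NEAR: (Manipulate) → mode=Approach action=motors_off

final mode: Approach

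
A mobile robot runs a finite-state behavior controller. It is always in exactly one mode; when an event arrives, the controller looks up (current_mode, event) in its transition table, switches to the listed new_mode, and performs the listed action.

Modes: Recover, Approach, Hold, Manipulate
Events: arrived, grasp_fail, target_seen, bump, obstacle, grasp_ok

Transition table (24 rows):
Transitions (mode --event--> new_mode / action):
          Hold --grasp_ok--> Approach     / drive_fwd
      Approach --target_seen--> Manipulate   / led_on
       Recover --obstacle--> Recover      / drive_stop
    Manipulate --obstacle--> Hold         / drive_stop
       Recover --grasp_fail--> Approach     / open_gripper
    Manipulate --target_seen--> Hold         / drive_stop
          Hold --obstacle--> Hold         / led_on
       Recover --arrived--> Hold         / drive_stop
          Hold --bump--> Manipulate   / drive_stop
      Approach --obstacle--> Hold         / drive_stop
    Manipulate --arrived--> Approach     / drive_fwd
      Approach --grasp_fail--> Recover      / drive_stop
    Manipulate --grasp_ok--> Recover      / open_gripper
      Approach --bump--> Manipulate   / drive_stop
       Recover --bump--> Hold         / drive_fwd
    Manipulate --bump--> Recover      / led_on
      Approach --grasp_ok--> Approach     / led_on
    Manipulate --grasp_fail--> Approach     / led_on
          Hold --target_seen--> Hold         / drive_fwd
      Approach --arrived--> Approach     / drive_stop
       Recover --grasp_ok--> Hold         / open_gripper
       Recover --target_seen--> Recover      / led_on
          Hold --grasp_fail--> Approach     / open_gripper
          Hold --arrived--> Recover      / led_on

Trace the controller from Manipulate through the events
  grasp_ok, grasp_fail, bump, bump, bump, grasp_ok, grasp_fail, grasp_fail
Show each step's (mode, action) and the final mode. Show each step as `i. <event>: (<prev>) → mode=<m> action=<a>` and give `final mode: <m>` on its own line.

1. grasp_ok: (Manipulate) → mode=Recover action=open_gripper
2. grasp_fail: (Recover) → mode=Approach action=open_gripper
3. bump: (Approach) → mode=Manipulate action=drive_stop
4. bump: (Manipulate) → mode=Recover action=led_on
5. bump: (Recover) → mode=Hold action=drive_fwd
6. grasp_ok: (Hold) → mode=Approach action=drive_fwd
7. grasp_fail: (Approach) → mode=Recover action=drive_stop
8. grasp_fail: (Recover) → mode=Approach action=open_gripper

final mode: Approach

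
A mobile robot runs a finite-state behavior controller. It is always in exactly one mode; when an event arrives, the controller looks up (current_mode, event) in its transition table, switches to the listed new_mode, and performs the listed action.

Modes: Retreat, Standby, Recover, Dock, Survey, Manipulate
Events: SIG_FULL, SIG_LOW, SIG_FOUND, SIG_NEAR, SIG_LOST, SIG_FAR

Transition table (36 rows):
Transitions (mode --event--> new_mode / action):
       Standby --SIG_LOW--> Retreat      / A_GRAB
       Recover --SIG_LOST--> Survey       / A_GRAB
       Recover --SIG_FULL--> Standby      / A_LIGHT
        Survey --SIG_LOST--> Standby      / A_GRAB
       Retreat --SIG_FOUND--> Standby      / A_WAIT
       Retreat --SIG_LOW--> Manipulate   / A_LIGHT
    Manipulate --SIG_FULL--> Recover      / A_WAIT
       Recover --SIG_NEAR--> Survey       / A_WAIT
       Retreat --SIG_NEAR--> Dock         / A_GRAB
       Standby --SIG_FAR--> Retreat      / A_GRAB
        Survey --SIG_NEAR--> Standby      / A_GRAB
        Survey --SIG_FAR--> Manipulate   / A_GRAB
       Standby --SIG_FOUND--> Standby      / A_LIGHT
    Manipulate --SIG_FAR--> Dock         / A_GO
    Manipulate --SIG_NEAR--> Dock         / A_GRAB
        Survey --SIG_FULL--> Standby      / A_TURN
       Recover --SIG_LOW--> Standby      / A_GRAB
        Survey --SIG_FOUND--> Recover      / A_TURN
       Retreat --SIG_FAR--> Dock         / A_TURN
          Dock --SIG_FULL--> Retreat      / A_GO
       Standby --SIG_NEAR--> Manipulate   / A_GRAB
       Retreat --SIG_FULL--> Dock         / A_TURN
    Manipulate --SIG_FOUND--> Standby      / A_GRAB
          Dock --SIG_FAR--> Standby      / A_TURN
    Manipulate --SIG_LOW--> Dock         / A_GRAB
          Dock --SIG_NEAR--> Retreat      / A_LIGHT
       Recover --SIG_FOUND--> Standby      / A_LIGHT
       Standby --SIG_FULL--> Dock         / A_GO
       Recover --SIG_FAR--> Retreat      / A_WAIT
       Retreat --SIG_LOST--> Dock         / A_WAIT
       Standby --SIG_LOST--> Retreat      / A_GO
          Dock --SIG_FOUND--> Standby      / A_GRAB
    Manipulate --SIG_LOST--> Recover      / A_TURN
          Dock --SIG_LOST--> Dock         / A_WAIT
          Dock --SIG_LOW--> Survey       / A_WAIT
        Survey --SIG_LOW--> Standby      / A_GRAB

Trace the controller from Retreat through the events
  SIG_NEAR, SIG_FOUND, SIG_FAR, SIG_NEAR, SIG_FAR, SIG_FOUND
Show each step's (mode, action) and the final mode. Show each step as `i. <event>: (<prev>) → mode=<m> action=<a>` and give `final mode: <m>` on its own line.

final mode: Standby

1. SIG_NEAR: (Retreat) → mode=Dock action=A_GRAB
2. SIG_FOUND: (Dock) → mode=Standby action=A_GRAB
3. SIG_FAR: (Standby) → mode=Retreat action=A_GRAB
4. SIG_NEAR: (Retreat) → mode=Dock action=A_GRAB
5. SIG_FAR: (Dock) → mode=Standby action=A_TURN
6. SIG_FOUND: (Standby) → mode=Standby action=A_LIGHT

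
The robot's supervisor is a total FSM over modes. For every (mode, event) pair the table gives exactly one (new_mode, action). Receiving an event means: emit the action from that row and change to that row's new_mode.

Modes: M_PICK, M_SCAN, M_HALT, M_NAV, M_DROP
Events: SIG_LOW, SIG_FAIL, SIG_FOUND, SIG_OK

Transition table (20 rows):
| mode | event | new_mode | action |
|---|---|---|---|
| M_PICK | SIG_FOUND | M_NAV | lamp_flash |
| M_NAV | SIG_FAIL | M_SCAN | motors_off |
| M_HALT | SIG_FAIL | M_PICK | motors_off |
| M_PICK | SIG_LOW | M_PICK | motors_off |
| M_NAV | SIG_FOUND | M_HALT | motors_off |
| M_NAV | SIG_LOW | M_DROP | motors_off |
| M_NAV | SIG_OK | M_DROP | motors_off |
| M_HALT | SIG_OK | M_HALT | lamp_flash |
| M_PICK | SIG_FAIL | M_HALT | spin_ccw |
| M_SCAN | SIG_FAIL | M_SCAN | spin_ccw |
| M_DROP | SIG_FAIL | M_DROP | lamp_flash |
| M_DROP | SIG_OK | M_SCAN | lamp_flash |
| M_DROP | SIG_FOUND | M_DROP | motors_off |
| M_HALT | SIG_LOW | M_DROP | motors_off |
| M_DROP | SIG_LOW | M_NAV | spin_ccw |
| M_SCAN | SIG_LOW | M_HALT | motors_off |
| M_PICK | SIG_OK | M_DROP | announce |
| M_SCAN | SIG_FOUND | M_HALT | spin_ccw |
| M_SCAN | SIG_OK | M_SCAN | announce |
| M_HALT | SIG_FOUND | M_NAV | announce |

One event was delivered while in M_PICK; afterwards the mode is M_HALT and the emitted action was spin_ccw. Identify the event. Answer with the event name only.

SIG_FAIL

try SIG_LOW: (M_PICK, SIG_LOW) → (M_PICK, motors_off)
try SIG_FAIL: (M_PICK, SIG_FAIL) → (M_HALT, spin_ccw)  ← matches
try SIG_FOUND: (M_PICK, SIG_FOUND) → (M_NAV, lamp_flash)
try SIG_OK: (M_PICK, SIG_OK) → (M_DROP, announce)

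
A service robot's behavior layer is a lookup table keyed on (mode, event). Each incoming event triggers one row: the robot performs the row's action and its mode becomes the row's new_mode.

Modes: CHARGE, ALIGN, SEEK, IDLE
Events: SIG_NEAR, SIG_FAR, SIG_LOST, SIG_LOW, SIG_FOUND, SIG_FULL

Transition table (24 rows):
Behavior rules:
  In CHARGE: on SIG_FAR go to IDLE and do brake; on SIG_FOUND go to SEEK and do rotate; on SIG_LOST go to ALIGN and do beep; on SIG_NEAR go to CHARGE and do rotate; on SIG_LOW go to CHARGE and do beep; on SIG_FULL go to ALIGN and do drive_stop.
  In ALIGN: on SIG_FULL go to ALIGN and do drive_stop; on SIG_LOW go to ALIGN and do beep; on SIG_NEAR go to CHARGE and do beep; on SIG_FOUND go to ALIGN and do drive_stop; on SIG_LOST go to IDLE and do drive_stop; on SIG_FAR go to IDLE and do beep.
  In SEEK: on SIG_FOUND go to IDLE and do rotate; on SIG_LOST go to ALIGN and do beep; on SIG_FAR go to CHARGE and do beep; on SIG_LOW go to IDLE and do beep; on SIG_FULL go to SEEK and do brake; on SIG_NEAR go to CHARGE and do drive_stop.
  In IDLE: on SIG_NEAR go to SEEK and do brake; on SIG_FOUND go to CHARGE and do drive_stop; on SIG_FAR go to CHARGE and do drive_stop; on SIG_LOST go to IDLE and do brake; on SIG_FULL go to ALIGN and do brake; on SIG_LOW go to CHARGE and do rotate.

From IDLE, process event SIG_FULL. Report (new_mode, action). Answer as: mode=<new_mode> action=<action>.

current mode = IDLE; filter table to that mode:
  (IDLE, SIG_NEAR) → (SEEK, brake)
  (IDLE, SIG_FOUND) → (CHARGE, drive_stop)
  (IDLE, SIG_FAR) → (CHARGE, drive_stop)
  (IDLE, SIG_LOST) → (IDLE, brake)
  (IDLE, SIG_FULL) → (ALIGN, brake)  ← event matches
  (IDLE, SIG_LOW) → (CHARGE, rotate)
event = SIG_FULL selects (ALIGN, brake)

mode=ALIGN action=brake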